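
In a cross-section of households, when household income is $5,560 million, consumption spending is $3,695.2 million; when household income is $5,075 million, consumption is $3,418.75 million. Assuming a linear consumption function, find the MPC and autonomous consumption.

MPC = 0.57; a = 526

MPC = ΔC/ΔY = (3695.2 − 3418.75)/(5560 − 5075) = 276.45/485 = 0.57
a = C − MPC·Y = 3418.75 − 0.57(5075) = 3418.75 − 2892.75 = 526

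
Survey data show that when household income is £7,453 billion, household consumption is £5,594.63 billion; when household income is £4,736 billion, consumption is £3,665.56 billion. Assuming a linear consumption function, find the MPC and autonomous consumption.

MPC = 0.71; a = 303

MPC = ΔC/ΔY = (5594.63 − 3665.56)/(7453 − 4736) = 1929.07/2717 = 0.71
a = C − MPC·Y = 3665.56 − 0.71(4736) = 3665.56 − 3362.56 = 303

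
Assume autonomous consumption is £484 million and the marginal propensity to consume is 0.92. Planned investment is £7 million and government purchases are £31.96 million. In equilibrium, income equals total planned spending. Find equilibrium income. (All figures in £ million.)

Y = 6537

Y = C + I + G = 484 + 0.92Y + 7 + 31.96
Y − 0.92Y = 522.96
0.08Y = 522.96, so Y = 522.96/0.08 = 6537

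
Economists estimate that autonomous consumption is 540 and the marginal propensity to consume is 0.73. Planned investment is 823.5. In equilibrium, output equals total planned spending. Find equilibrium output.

Y = C + I = 540 + 0.73Y + 823.5
Y − 0.73Y = 1363.5
0.27Y = 1363.5, so Y = 1363.5/0.27 = 5050

Y = 5050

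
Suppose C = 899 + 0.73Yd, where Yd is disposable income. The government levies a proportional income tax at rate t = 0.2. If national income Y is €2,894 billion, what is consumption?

C = 2589.096

Yd = (1 − 0.2)(2894) = 0.8(2894) = 2315.2
C = 899 + 0.73(2315.2) = 899 + 1690.096 = 2589.096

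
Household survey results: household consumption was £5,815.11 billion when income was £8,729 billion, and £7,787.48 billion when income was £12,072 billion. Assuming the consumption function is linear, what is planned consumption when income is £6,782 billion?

C = 4666.38

MPC = (7787.48 − 5815.11)/(12072 − 8729) = 1972.37/3343 = 0.59
a = 5815.11 − 0.59(8729) = 5815.11 − 5150.11 = 665
C = 665 + 0.59(6782) = 665 + 4001.38 = 4666.38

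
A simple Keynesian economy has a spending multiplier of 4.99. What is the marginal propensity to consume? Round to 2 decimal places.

MPC = 0.80

k = 1/(1 − MPC), so 1 − MPC = 1/k = 1/4.99 = 0.2004
MPC = 1 − 0.2004 = 0.80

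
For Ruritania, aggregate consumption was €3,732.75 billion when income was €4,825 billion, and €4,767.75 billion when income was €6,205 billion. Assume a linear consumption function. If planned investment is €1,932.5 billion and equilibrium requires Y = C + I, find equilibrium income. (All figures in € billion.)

Y = 8186

MPC = (4767.75 − 3732.75)/(6205 − 4825) = 1035/1380 = 0.75
a = 3732.75 − 0.75(4825) = 114
Equilibrium: Y = 114 + 0.75Y + 1932.5
0.25Y = 2046.5, so Y = 2046.5/0.25 = 8186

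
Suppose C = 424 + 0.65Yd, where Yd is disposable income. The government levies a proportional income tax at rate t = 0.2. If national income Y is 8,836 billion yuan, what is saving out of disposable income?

Yd = (1 − 0.2)(8836) = 0.8(8836) = 7068.8
C = 424 + 0.65(7068.8) = 424 + 4594.72 = 5018.72
S = Yd − C = 7068.8 − 5018.72 = 2050.08

S = 2050.08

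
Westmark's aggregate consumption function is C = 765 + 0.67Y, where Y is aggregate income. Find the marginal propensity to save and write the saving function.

MPS = 1 − MPC = 1 − 0.67 = 0.33
S = Y − C = -765 + 0.33Y

MPS = 0.33; S = -765 + 0.33Y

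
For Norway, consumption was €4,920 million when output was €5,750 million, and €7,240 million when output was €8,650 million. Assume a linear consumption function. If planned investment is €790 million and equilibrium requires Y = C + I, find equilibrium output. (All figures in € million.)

MPC = (7240 − 4920)/(8650 − 5750) = 2320/2900 = 0.8
a = 4920 − 0.8(5750) = 320
Equilibrium: Y = 320 + 0.8Y + 790
0.2Y = 1110, so Y = 1110/0.2 = 5550

Y = 5550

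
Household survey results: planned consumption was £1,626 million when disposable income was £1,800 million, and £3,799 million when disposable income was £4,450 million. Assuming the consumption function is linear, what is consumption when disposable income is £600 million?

C = 642

MPC = (3799 − 1626)/(4450 − 1800) = 2173/2650 = 0.82
a = 1626 − 0.82(1800) = 1626 − 1476 = 150
C = 150 + 0.82(600) = 150 + 492 = 642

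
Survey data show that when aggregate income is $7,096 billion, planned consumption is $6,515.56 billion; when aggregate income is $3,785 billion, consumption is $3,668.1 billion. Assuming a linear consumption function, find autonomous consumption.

a = 413

MPC = ΔC/ΔY = (6515.56 − 3668.1)/(7096 − 3785) = 2847.46/3311 = 0.86
a = C − MPC·Y = 3668.1 − 0.86(3785) = 3668.1 − 3255.1 = 413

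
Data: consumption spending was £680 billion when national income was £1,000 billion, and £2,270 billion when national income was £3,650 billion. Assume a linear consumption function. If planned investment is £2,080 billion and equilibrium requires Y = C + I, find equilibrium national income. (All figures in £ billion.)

MPC = (2270 − 680)/(3650 − 1000) = 1590/2650 = 0.6
a = 680 − 0.6(1000) = 80
Equilibrium: Y = 80 + 0.6Y + 2080
0.4Y = 2160, so Y = 2160/0.4 = 5400

Y = 5400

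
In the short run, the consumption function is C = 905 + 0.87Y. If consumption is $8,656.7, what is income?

Y = 8910

905 + 0.87Y = 8656.7
0.87Y = 7751.7, so Y = 7751.7/0.87 = 8910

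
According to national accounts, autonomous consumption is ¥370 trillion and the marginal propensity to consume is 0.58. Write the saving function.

S = -370 + 0.42Y

S = Y − C = Y − (370 + 0.58Y) = -370 + (1 − 0.58)Y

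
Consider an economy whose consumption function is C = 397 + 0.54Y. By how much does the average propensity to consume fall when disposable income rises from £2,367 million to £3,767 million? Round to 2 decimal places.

ΔAPC = 0.06

At Y = 2367: C = 397 + 0.54(2367) = 1675.18, APC = 1675.18/2367 = 0.708
At Y = 3767: C = 2431.18, APC = 2431.18/3767 = 0.645
Fall in APC = 0.708 − 0.645 = 0.063 ≈ 0.06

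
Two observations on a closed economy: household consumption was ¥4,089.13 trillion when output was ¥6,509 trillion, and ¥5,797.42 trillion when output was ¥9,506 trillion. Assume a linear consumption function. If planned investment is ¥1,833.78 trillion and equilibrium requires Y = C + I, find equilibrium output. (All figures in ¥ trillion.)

MPC = (5797.42 − 4089.13)/(9506 − 6509) = 1708.29/2997 = 0.57
a = 4089.13 − 0.57(6509) = 379
Equilibrium: Y = 379 + 0.57Y + 1833.78
0.43Y = 2212.78, so Y = 2212.78/0.43 = 5146

Y = 5146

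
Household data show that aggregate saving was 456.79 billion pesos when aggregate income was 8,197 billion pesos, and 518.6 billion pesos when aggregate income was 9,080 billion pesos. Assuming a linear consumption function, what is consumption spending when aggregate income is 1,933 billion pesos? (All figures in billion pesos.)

C = 1914.69

MPS = ΔS/ΔY = (518.6 − 456.79)/(9080 − 8197) = 61.81/883 = 0.07
MPC = 1 − MPS = 0.93
Autonomous saving = 456.79 − 0.07(8197) = -117, so a = 117
C = 117 + 0.93(1933) = 117 + 1797.69 = 1914.69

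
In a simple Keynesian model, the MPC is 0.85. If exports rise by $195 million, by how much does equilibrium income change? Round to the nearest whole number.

ΔY ≈ 1300

The multiplier is 1/(1 − MPC) = 1/0.15.
ΔY = 195/0.15 = 1300.00 ≈ 1300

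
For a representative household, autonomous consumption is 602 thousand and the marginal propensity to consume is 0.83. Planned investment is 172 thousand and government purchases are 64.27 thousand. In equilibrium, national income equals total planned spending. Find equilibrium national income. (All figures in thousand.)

Y = C + I + G = 602 + 0.83Y + 172 + 64.27
Y − 0.83Y = 838.27
0.17Y = 838.27, so Y = 838.27/0.17 = 4931

Y = 4931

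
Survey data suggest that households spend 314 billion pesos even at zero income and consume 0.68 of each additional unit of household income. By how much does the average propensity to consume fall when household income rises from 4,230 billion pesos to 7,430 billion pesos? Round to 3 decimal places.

At Y = 4230: C = 314 + 0.68(4230) = 3190.4, APC = 3190.4/4230 = 0.7542
At Y = 7430: C = 5366.4, APC = 5366.4/7430 = 0.7223
Fall in APC = 0.7542 − 0.7223 = 0.0319 ≈ 0.032

ΔAPC = 0.032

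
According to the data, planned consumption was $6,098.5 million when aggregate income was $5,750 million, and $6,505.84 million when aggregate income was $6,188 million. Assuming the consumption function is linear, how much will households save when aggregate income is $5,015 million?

MPC = (6505.84 − 6098.5)/(6188 − 5750) = 407.34/438 = 0.93
a = 6098.5 − 0.93(5750) = 6098.5 − 5347.5 = 751
C = 751 + 0.93(5015) = 5414.95
S = 5015 − 5414.95 = -399.95

S = -399.95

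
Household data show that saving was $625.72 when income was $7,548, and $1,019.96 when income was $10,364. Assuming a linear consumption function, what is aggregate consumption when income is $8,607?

MPS = ΔS/ΔY = (1019.96 − 625.72)/(10364 − 7548) = 394.24/2816 = 0.14
MPC = 1 − MPS = 0.86
Autonomous saving = 625.72 − 0.14(7548) = -431, so a = 431
C = 431 + 0.86(8607) = 431 + 7402.02 = 7833.02

C = 7833.02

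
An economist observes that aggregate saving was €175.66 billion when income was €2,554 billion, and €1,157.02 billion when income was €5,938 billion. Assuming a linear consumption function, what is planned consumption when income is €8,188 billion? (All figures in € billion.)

C = 6378.48

MPS = ΔS/ΔY = (1157.02 − 175.66)/(5938 − 2554) = 981.36/3384 = 0.29
MPC = 1 − MPS = 0.71
Autonomous saving = 175.66 − 0.29(2554) = -565, so a = 565
C = 565 + 0.71(8188) = 565 + 5813.48 = 6378.48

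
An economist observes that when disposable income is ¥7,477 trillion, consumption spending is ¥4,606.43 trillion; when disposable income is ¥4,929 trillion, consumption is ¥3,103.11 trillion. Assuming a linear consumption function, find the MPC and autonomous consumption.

MPC = ΔC/ΔY = (4606.43 − 3103.11)/(7477 − 4929) = 1503.32/2548 = 0.59
a = C − MPC·Y = 3103.11 − 0.59(4929) = 3103.11 − 2908.11 = 195

MPC = 0.59; a = 195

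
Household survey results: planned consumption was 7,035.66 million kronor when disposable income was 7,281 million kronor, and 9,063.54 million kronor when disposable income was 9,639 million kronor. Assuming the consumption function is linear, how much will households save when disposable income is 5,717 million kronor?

S = 26.38

MPC = (9063.54 − 7035.66)/(9639 − 7281) = 2027.88/2358 = 0.86
a = 7035.66 − 0.86(7281) = 7035.66 − 6261.66 = 774
C = 774 + 0.86(5717) = 5690.62
S = 5717 − 5690.62 = 26.38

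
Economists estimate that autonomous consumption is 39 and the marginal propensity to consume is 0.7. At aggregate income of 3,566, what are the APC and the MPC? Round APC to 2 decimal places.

APC = 0.71; MPC = 0.7

MPC = 0.7 (the slope of the consumption function)
C = 39 + 0.7(3566) = 2535.2, so APC = 2535.2/3566 = 0.71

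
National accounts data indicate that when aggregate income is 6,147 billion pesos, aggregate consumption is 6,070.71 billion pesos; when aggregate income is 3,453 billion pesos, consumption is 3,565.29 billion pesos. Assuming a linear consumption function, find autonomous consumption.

MPC = ΔC/ΔY = (6070.71 − 3565.29)/(6147 − 3453) = 2505.42/2694 = 0.93
a = C − MPC·Y = 3565.29 − 0.93(3453) = 3565.29 − 3211.29 = 354

a = 354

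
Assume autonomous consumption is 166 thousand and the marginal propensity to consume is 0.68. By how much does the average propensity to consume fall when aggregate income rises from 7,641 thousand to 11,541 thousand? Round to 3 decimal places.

ΔAPC = 0.007

At Y = 7641: C = 166 + 0.68(7641) = 5361.88, APC = 5361.88/7641 = 0.7017
At Y = 11541: C = 8013.88, APC = 8013.88/11541 = 0.6944
Fall in APC = 0.7017 − 0.6944 = 0.0073 ≈ 0.007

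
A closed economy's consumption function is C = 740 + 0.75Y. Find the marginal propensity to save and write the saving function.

MPS = 1 − MPC = 1 − 0.75 = 0.25
S = Y − C = -740 + 0.25Y

MPS = 0.25; S = -740 + 0.25Y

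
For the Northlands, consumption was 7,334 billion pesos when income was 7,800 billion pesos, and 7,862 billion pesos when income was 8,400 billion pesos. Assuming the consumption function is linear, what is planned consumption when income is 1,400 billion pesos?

C = 1702

MPC = (7862 − 7334)/(8400 − 7800) = 528/600 = 0.88
a = 7334 − 0.88(7800) = 7334 − 6864 = 470
C = 470 + 0.88(1400) = 470 + 1232 = 1702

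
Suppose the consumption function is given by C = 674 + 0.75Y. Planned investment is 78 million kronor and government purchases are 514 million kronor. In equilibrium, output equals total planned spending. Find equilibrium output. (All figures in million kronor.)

Y = C + I + G = 674 + 0.75Y + 78 + 514
Y − 0.75Y = 1266
0.25Y = 1266, so Y = 1266/0.25 = 5064

Y = 5064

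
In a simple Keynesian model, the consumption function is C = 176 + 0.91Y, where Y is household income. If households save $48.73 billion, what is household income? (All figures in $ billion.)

Y = 2497

S = Y − C = -176 + 0.09Y
-176 + 0.09Y = 48.73, so 0.09Y = 224.73 and Y = 2497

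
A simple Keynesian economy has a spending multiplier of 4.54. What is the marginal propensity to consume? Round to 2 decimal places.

MPC = 0.78

k = 1/(1 − MPC), so 1 − MPC = 1/k = 1/4.54 = 0.2203
MPC = 1 − 0.2203 = 0.78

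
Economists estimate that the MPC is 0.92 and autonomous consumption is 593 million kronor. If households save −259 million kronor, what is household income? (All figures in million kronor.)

Y = 4175

S = Y − C = -593 + 0.08Y
-593 + 0.08Y = -259, so 0.08Y = 334 and Y = 4175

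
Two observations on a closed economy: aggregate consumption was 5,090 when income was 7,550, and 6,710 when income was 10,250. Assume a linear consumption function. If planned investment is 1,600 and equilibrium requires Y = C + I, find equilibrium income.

Y = 5400

MPC = (6710 − 5090)/(10250 − 7550) = 1620/2700 = 0.6
a = 5090 − 0.6(7550) = 560
Equilibrium: Y = 560 + 0.6Y + 1600
0.4Y = 2160, so Y = 2160/0.4 = 5400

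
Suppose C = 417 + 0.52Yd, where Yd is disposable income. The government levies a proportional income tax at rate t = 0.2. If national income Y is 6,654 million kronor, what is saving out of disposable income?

S = 2138.136

Yd = (1 − 0.2)(6654) = 0.8(6654) = 5323.2
C = 417 + 0.52(5323.2) = 417 + 2768.064 = 3185.064
S = Yd − C = 5323.2 − 3185.064 = 2138.136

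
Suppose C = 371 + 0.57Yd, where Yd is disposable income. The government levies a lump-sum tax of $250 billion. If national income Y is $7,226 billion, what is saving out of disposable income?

Yd = Y − T = 7226 − 250 = 6976
C = 371 + 0.57(6976) = 371 + 3976.32 = 4347.32
S = Yd − C = 6976 − 4347.32 = 2628.68

S = 2628.68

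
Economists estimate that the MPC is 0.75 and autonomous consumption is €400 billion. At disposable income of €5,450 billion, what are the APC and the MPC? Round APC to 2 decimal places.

MPC = 0.75 (the slope of the consumption function)
C = 400 + 0.75(5450) = 4487.5, so APC = 4487.5/5450 = 0.82

APC = 0.82; MPC = 0.75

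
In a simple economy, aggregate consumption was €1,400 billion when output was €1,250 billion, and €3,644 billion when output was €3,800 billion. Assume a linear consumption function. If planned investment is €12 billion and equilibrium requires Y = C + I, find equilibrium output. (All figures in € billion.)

Y = 2600

MPC = (3644 − 1400)/(3800 − 1250) = 2244/2550 = 0.88
a = 1400 − 0.88(1250) = 300
Equilibrium: Y = 300 + 0.88Y + 12
0.12Y = 312, so Y = 312/0.12 = 2600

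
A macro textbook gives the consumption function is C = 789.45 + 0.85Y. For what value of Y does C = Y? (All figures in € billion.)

At break-even, C = Y: 789.45 + 0.85Y = Y
0.15Y = 789.45, so Y = 789.45/0.15 = 5263

Y = 5263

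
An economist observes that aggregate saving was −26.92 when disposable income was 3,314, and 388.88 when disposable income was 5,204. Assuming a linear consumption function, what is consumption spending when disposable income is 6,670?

MPS = ΔS/ΔY = (388.88 − (-26.92))/(5204 − 3314) = 415.8/1890 = 0.22
MPC = 1 − MPS = 0.78
Autonomous saving = -26.92 − 0.22(3314) = -756, so a = 756
C = 756 + 0.78(6670) = 756 + 5202.6 = 5958.6

C = 5958.6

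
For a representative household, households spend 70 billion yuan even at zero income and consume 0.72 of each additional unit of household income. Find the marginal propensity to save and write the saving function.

MPS = 0.28; S = -70 + 0.28Y

MPS = 1 − MPC = 1 − 0.72 = 0.28
S = Y − C = -70 + 0.28Y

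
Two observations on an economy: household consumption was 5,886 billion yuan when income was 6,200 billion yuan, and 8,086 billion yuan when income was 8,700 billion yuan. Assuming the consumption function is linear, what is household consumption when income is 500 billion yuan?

C = 870

MPC = (8086 − 5886)/(8700 − 6200) = 2200/2500 = 0.88
a = 5886 − 0.88(6200) = 5886 − 5456 = 430
C = 430 + 0.88(500) = 430 + 440 = 870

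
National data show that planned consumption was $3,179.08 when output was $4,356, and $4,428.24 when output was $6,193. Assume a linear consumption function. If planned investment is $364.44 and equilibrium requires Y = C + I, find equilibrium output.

Y = 1817

MPC = (4428.24 − 3179.08)/(6193 − 4356) = 1249.16/1837 = 0.68
a = 3179.08 − 0.68(4356) = 217
Equilibrium: Y = 217 + 0.68Y + 364.44
0.32Y = 581.44, so Y = 581.44/0.32 = 1817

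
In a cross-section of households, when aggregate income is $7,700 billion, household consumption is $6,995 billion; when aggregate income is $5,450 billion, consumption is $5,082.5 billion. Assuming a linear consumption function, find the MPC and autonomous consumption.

MPC = 0.85; a = 450

MPC = ΔC/ΔY = (6995 − 5082.5)/(7700 − 5450) = 1912.5/2250 = 0.85
a = C − MPC·Y = 5082.5 − 0.85(5450) = 5082.5 − 4632.5 = 450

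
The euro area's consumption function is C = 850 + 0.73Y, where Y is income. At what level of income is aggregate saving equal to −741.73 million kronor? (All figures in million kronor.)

S = Y − C = -850 + 0.27Y
-850 + 0.27Y = -741.73, so 0.27Y = 108.27 and Y = 401

Y = 401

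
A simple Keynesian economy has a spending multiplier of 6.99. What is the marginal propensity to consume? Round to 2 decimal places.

k = 1/(1 − MPC), so 1 − MPC = 1/k = 1/6.99 = 0.1431
MPC = 1 − 0.1431 = 0.86

MPC = 0.86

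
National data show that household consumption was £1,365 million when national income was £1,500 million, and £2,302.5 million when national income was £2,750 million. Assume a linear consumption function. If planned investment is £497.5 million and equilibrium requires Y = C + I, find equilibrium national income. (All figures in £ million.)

MPC = (2302.5 − 1365)/(2750 − 1500) = 937.5/1250 = 0.75
a = 1365 − 0.75(1500) = 240
Equilibrium: Y = 240 + 0.75Y + 497.5
0.25Y = 737.5, so Y = 737.5/0.25 = 2950

Y = 2950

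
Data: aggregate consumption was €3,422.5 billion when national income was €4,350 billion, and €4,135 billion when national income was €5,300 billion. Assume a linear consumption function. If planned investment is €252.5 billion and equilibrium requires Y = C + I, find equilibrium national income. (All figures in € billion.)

Y = 1650

MPC = (4135 − 3422.5)/(5300 − 4350) = 712.5/950 = 0.75
a = 3422.5 − 0.75(4350) = 160
Equilibrium: Y = 160 + 0.75Y + 252.5
0.25Y = 412.5, so Y = 412.5/0.25 = 1650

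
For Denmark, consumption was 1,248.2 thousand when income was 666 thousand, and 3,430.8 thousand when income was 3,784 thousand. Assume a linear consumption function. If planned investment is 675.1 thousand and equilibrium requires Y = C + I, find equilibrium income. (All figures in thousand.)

MPC = (3430.8 − 1248.2)/(3784 − 666) = 2182.6/3118 = 0.7
a = 1248.2 − 0.7(666) = 782
Equilibrium: Y = 782 + 0.7Y + 675.1
0.3Y = 1457.1, so Y = 1457.1/0.3 = 4857

Y = 4857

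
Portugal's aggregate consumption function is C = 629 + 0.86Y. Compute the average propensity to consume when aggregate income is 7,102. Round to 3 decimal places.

APC = 0.949

C = 629 + 0.86(7102) = 6736.72
APC = C/Y = 6736.72/7102 = 0.949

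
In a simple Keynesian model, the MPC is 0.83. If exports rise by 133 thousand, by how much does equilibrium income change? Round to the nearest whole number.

The multiplier is 1/(1 − MPC) = 1/0.17.
ΔY = 133/0.17 = 782.35 ≈ 782

ΔY ≈ 782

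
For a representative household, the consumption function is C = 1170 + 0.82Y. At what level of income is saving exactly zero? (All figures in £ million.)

Y = 6500

At break-even, C = Y: 1170 + 0.82Y = Y
0.18Y = 1170, so Y = 1170/0.18 = 6500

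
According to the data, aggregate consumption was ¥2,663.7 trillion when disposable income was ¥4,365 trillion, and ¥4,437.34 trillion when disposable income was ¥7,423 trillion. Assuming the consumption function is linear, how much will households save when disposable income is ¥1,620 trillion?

MPC = (4437.34 − 2663.7)/(7423 − 4365) = 1773.64/3058 = 0.58
a = 2663.7 − 0.58(4365) = 2663.7 − 2531.7 = 132
C = 132 + 0.58(1620) = 1071.6
S = 1620 − 1071.6 = 548.4

S = 548.4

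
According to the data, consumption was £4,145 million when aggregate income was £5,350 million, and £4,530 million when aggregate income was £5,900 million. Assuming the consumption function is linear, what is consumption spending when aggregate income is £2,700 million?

MPC = (4530 − 4145)/(5900 − 5350) = 385/550 = 0.7
a = 4145 − 0.7(5350) = 4145 − 3745 = 400
C = 400 + 0.7(2700) = 400 + 1890 = 2290

C = 2290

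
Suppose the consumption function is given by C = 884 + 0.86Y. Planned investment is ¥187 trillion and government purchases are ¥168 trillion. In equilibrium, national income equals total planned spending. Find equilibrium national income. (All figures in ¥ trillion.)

Y = 8850

Y = C + I + G = 884 + 0.86Y + 187 + 168
Y − 0.86Y = 1239
0.14Y = 1239, so Y = 1239/0.14 = 8850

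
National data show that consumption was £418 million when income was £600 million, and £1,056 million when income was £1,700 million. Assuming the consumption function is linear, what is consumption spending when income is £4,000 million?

MPC = (1056 − 418)/(1700 − 600) = 638/1100 = 0.58
a = 418 − 0.58(600) = 418 − 348 = 70
C = 70 + 0.58(4000) = 70 + 2320 = 2390

C = 2390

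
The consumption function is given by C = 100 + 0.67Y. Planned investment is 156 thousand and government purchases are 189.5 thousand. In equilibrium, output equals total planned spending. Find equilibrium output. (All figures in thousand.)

Y = 1350

Y = C + I + G = 100 + 0.67Y + 156 + 189.5
Y − 0.67Y = 445.5
0.33Y = 445.5, so Y = 445.5/0.33 = 1350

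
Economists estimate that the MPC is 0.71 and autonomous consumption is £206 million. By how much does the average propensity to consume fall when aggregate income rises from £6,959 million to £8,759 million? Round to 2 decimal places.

At Y = 6959: C = 206 + 0.71(6959) = 5146.89, APC = 5146.89/6959 = 0.740
At Y = 8759: C = 6424.89, APC = 6424.89/8759 = 0.734
Fall in APC = 0.740 − 0.734 = 0.006 ≈ 0.01

ΔAPC = 0.01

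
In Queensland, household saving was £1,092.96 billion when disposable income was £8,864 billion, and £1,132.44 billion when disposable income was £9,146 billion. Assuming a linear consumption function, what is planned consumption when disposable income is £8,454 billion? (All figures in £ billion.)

C = 7418.44

MPS = ΔS/ΔY = (1132.44 − 1092.96)/(9146 − 8864) = 39.48/282 = 0.14
MPC = 1 − MPS = 0.86
Autonomous saving = 1092.96 − 0.14(8864) = -148, so a = 148
C = 148 + 0.86(8454) = 148 + 7270.44 = 7418.44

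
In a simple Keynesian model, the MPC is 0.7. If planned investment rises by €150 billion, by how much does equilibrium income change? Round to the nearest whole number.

ΔY ≈ 500

The multiplier is 1/(1 − MPC) = 1/0.3.
ΔY = 150/0.3 = 500.00 ≈ 500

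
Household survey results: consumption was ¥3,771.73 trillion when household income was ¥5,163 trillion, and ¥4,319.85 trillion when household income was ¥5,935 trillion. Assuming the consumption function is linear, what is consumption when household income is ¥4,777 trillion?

C = 3497.67

MPC = (4319.85 − 3771.73)/(5935 − 5163) = 548.12/772 = 0.71
a = 3771.73 − 0.71(5163) = 3771.73 − 3665.73 = 106
C = 106 + 0.71(4777) = 106 + 3391.67 = 3497.67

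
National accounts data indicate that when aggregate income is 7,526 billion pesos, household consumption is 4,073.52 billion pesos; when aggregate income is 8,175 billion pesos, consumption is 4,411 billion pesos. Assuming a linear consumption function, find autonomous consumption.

MPC = ΔC/ΔY = (4411 − 4073.52)/(8175 − 7526) = 337.48/649 = 0.52
a = C − MPC·Y = 4073.52 − 0.52(7526) = 4073.52 − 3913.52 = 160

a = 160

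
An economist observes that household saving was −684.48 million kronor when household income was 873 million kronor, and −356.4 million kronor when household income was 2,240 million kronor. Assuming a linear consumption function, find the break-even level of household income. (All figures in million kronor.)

MPS = ΔS/ΔY = (-356.4 − (-684.48))/(2240 − 873) = 328.08/1367 = 0.24
MPC = 1 − MPS = 0.76
From S(873) = -684.48: −a + 0.24(873) = -684.48, so a = 209.52 − (-684.48) = 894
Break-even (S = 0): Y = a/MPS = 894/0.24 = 3725

Y = 3725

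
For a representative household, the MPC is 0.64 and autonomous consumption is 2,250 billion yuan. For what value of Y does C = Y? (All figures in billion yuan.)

Y = 6250

At break-even, C = Y: 2250 + 0.64Y = Y
0.36Y = 2250, so Y = 2250/0.36 = 6250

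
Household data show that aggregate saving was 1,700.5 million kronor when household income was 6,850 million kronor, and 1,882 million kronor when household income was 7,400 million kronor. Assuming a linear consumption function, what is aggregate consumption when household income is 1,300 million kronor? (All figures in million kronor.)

C = 1431

MPS = ΔS/ΔY = (1882 − 1700.5)/(7400 − 6850) = 181.5/550 = 0.33
MPC = 1 − MPS = 0.67
Autonomous saving = 1700.5 − 0.33(6850) = -560, so a = 560
C = 560 + 0.67(1300) = 560 + 871 = 1431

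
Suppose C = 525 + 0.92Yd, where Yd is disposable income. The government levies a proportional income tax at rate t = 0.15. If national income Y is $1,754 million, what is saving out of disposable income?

Yd = (1 − 0.15)(1754) = 0.85(1754) = 1490.9
C = 525 + 0.92(1490.9) = 525 + 1371.628 = 1896.628
S = Yd − C = 1490.9 − 1896.628 = -405.728

S = -405.728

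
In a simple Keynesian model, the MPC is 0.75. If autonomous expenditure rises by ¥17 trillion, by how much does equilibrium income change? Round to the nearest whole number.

The multiplier is 1/(1 − MPC) = 1/0.25.
ΔY = 17/0.25 = 68.00 ≈ 68

ΔY ≈ 68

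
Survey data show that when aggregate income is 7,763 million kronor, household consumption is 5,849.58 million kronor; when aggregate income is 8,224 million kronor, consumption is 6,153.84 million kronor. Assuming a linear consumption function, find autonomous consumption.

a = 726

MPC = ΔC/ΔY = (6153.84 − 5849.58)/(8224 − 7763) = 304.26/461 = 0.66
a = C − MPC·Y = 5849.58 − 0.66(7763) = 5849.58 − 5123.58 = 726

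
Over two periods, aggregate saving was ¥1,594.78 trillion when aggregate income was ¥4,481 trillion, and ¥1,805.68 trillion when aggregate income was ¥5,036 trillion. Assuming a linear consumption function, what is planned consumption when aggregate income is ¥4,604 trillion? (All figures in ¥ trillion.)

MPS = ΔS/ΔY = (1805.68 − 1594.78)/(5036 − 4481) = 210.9/555 = 0.38
MPC = 1 − MPS = 0.62
Autonomous saving = 1594.78 − 0.38(4481) = -108, so a = 108
C = 108 + 0.62(4604) = 108 + 2854.48 = 2962.48

C = 2962.48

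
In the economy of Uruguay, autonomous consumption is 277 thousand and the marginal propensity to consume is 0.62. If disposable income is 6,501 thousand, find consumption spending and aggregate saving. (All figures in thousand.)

C = 277 + 0.62(6501) = 277 + 4030.62 = 4307.62
S = Y − C = 6501 − 4307.62 = 2193.38

C = 4307.62; S = 2193.38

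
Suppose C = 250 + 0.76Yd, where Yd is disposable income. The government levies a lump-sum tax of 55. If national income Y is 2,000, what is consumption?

Yd = Y − T = 2000 − 55 = 1945
C = 250 + 0.76(1945) = 250 + 1478.2 = 1728.2

C = 1728.2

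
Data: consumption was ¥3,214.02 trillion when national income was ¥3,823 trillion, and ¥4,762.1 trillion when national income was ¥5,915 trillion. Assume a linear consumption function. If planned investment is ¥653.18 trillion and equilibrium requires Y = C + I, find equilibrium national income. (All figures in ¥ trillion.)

MPC = (4762.1 − 3214.02)/(5915 − 3823) = 1548.08/2092 = 0.74
a = 3214.02 − 0.74(3823) = 385
Equilibrium: Y = 385 + 0.74Y + 653.18
0.26Y = 1038.18, so Y = 1038.18/0.26 = 3993

Y = 3993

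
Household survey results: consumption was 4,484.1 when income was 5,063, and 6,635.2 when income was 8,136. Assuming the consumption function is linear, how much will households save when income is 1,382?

S = -525.4

MPC = (6635.2 − 4484.1)/(8136 − 5063) = 2151.1/3073 = 0.7
a = 4484.1 − 0.7(5063) = 4484.1 − 3544.1 = 940
C = 940 + 0.7(1382) = 1907.4
S = 1382 − 1907.4 = -525.4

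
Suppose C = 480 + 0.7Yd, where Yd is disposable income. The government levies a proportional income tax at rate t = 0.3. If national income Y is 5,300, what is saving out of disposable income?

S = 633

Yd = (1 − 0.3)(5300) = 0.7(5300) = 3710
C = 480 + 0.7(3710) = 480 + 2597 = 3077
S = Yd − C = 3710 − 3077 = 633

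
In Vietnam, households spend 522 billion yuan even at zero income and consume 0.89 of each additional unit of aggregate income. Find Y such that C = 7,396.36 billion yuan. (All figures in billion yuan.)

Y = 7724

522 + 0.89Y = 7396.36
0.89Y = 6874.36, so Y = 6874.36/0.89 = 7724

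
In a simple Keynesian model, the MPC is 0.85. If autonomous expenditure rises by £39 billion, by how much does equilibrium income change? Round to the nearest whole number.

ΔY ≈ 260

The multiplier is 1/(1 − MPC) = 1/0.15.
ΔY = 39/0.15 = 260.00 ≈ 260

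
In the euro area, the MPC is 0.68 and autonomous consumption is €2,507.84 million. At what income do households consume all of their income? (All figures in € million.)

At break-even, C = Y: 2507.84 + 0.68Y = Y
0.32Y = 2507.84, so Y = 2507.84/0.32 = 7837

Y = 7837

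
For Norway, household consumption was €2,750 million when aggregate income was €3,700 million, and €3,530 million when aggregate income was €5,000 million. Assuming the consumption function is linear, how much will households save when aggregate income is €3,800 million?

MPC = (3530 − 2750)/(5000 − 3700) = 780/1300 = 0.6
a = 2750 − 0.6(3700) = 2750 − 2220 = 530
C = 530 + 0.6(3800) = 2810
S = 3800 − 2810 = 990

S = 990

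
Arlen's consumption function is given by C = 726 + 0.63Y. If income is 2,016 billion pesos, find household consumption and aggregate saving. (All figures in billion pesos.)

C = 1996.08; S = 19.92

C = 726 + 0.63(2016) = 726 + 1270.08 = 1996.08
S = Y − C = 2016 − 1996.08 = 19.92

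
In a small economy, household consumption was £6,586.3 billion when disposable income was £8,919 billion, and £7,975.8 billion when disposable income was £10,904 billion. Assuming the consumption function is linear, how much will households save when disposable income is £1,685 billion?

S = 162.5

MPC = (7975.8 − 6586.3)/(10904 − 8919) = 1389.5/1985 = 0.7
a = 6586.3 − 0.7(8919) = 6586.3 − 6243.3 = 343
C = 343 + 0.7(1685) = 1522.5
S = 1685 − 1522.5 = 162.5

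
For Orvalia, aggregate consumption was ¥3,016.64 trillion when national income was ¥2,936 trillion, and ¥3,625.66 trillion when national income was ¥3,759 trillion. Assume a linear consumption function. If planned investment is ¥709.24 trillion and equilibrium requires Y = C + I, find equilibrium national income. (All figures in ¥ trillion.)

MPC = (3625.66 − 3016.64)/(3759 − 2936) = 609.02/823 = 0.74
a = 3016.64 − 0.74(2936) = 844
Equilibrium: Y = 844 + 0.74Y + 709.24
0.26Y = 1553.24, so Y = 1553.24/0.26 = 5974

Y = 5974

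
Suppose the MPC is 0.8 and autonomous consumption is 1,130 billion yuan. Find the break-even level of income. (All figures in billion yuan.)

At break-even, C = Y: 1130 + 0.8Y = Y
0.2Y = 1130, so Y = 1130/0.2 = 5650

Y = 5650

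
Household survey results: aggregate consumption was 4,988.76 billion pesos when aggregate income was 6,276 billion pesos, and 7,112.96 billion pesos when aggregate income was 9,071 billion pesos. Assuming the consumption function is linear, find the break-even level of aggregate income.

MPC = (7112.96 − 4988.76)/(9071 − 6276) = 2124.2/2795 = 0.76
a = 4988.76 − 0.76(6276) = 4988.76 − 4769.76 = 219
Break-even: Y = a/(1−MPC) = 219/0.24 = 912.5

Y = 912.5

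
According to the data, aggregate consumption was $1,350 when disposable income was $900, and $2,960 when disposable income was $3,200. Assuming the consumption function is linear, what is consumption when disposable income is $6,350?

C = 5165

MPC = (2960 − 1350)/(3200 − 900) = 1610/2300 = 0.7
a = 1350 − 0.7(900) = 1350 − 630 = 720
C = 720 + 0.7(6350) = 720 + 4445 = 5165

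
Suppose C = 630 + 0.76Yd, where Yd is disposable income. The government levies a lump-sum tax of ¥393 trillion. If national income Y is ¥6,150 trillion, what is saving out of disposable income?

S = 751.68

Yd = Y − T = 6150 − 393 = 5757
C = 630 + 0.76(5757) = 630 + 4375.32 = 5005.32
S = Yd − C = 5757 − 5005.32 = 751.68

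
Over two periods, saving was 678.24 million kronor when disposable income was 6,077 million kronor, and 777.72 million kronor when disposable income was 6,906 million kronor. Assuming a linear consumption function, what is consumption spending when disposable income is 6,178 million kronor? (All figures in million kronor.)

C = 5487.64

MPS = ΔS/ΔY = (777.72 − 678.24)/(6906 − 6077) = 99.48/829 = 0.12
MPC = 1 − MPS = 0.88
Autonomous saving = 678.24 − 0.12(6077) = -51, so a = 51
C = 51 + 0.88(6178) = 51 + 5436.64 = 5487.64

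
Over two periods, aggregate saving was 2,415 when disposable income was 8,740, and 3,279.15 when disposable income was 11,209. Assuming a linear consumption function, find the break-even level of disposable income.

MPS = ΔS/ΔY = (3279.15 − 2415)/(11209 − 8740) = 864.15/2469 = 0.35
MPC = 1 − MPS = 0.65
From S(8740) = 2415: −a + 0.35(8740) = 2415, so a = 3059 − 2415 = 644
Break-even (S = 0): Y = a/MPS = 644/0.35 = 1840

Y = 1840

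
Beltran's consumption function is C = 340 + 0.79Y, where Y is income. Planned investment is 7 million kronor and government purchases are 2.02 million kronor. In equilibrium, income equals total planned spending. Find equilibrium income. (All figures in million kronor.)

Y = 1662

Y = C + I + G = 340 + 0.79Y + 7 + 2.02
Y − 0.79Y = 349.02
0.21Y = 349.02, so Y = 349.02/0.21 = 1662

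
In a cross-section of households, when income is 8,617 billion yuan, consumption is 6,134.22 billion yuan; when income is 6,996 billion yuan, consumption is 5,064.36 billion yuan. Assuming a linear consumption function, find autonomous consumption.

MPC = ΔC/ΔY = (6134.22 − 5064.36)/(8617 − 6996) = 1069.86/1621 = 0.66
a = C − MPC·Y = 5064.36 − 0.66(6996) = 5064.36 − 4617.36 = 447

a = 447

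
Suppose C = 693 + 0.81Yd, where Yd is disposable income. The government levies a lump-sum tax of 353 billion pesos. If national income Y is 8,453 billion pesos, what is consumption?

Yd = Y − T = 8453 − 353 = 8100
C = 693 + 0.81(8100) = 693 + 6561 = 7254

C = 7254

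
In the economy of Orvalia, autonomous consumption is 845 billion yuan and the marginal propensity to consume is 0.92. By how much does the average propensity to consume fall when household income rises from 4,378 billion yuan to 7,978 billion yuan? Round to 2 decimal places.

At Y = 4378: C = 845 + 0.92(4378) = 4872.76, APC = 4872.76/4378 = 1.113
At Y = 7978: C = 8184.76, APC = 8184.76/7978 = 1.026
Fall in APC = 1.113 − 1.026 = 0.087 ≈ 0.09

ΔAPC = 0.09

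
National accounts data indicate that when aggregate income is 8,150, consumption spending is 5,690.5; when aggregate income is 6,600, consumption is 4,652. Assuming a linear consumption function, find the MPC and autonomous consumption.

MPC = ΔC/ΔY = (5690.5 − 4652)/(8150 − 6600) = 1038.5/1550 = 0.67
a = C − MPC·Y = 4652 − 0.67(6600) = 4652 − 4422 = 230

MPC = 0.67; a = 230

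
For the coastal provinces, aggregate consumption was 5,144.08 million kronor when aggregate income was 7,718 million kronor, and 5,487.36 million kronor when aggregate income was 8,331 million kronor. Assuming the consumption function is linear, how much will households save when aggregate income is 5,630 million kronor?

MPC = (5487.36 − 5144.08)/(8331 − 7718) = 343.28/613 = 0.56
a = 5144.08 − 0.56(7718) = 5144.08 − 4322.08 = 822
C = 822 + 0.56(5630) = 3974.8
S = 5630 − 3974.8 = 1655.2

S = 1655.2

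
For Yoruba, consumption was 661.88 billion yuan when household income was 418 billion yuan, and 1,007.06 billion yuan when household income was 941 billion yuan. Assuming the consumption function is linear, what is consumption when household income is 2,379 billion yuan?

C = 1956.14

MPC = (1007.06 − 661.88)/(941 − 418) = 345.18/523 = 0.66
a = 661.88 − 0.66(418) = 661.88 − 275.88 = 386
C = 386 + 0.66(2379) = 386 + 1570.14 = 1956.14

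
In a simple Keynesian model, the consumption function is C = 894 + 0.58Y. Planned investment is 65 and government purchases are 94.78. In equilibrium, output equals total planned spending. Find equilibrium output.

Y = C + I + G = 894 + 0.58Y + 65 + 94.78
Y − 0.58Y = 1053.78
0.42Y = 1053.78, so Y = 1053.78/0.42 = 2509

Y = 2509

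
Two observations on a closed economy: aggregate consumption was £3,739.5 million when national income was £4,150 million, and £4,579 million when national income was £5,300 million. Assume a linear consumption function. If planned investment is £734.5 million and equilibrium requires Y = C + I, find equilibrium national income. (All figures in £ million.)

MPC = (4579 − 3739.5)/(5300 − 4150) = 839.5/1150 = 0.73
a = 3739.5 − 0.73(4150) = 710
Equilibrium: Y = 710 + 0.73Y + 734.5
0.27Y = 1444.5, so Y = 1444.5/0.27 = 5350

Y = 5350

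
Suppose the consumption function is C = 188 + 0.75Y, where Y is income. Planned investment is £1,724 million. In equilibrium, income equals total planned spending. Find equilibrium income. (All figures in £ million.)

Y = 7648

Y = C + I = 188 + 0.75Y + 1724
Y − 0.75Y = 1912
0.25Y = 1912, so Y = 1912/0.25 = 7648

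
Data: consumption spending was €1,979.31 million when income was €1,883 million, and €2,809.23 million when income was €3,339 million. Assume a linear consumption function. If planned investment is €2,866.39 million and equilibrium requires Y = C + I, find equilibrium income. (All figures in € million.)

Y = 8773

MPC = (2809.23 − 1979.31)/(3339 − 1883) = 829.92/1456 = 0.57
a = 1979.31 − 0.57(1883) = 906
Equilibrium: Y = 906 + 0.57Y + 2866.39
0.43Y = 3772.39, so Y = 3772.39/0.43 = 8773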